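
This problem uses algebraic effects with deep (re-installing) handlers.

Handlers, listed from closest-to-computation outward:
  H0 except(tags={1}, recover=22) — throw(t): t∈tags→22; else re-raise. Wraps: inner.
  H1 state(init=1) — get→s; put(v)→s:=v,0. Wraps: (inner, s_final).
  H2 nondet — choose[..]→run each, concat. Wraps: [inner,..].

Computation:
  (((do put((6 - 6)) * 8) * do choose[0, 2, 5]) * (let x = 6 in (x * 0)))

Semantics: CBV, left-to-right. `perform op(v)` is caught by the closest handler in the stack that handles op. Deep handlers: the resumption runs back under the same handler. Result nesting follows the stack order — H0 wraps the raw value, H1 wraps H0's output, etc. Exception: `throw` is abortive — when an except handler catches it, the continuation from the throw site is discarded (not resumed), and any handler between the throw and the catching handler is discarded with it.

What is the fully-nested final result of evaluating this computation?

Answer: [(0, 0), (0, 0), (0, 0)]

Working:
put(0) @ H1 ⇒ s:=0
choose[0, 2, 5] @ H2
  branch[0] choose=0:
    H0 returns 0
    H1 returns (0, 0)
    H2 returns [(0, 0)]
  branch[1] choose=2:
    H0 returns 0
    H1 returns (0, 0)
    H2 returns [(0, 0)]
  branch[2] choose=5:
    H0 returns 0
    H1 returns (0, 0)
    H2 returns [(0, 0)]
= [(0, 0), (0, 0), (0, 0)]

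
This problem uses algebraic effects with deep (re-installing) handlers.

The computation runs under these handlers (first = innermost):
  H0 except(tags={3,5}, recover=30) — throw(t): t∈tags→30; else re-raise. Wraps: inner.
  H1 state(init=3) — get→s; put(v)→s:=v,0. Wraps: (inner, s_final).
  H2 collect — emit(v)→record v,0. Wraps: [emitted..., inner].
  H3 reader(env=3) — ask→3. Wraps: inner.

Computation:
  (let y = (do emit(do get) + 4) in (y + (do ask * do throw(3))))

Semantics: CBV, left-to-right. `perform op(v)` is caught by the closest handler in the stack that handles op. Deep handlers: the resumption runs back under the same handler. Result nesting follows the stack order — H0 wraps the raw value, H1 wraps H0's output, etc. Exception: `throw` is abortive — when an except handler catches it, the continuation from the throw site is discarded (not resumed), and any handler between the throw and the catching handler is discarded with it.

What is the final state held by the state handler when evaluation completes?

Evaluation trace:
get @ H1 ⇒ 3
emit(3) @ H2 ⇒ out+=3
ask @ H3 ⇒ 3
throw(3) @ H0 caught ⇒ 30
H1 returns (30, 3)
H2 returns [3, (30, 3)]
H3 returns [3, (30, 3)]
= [3, (30, 3)]

Answer: 3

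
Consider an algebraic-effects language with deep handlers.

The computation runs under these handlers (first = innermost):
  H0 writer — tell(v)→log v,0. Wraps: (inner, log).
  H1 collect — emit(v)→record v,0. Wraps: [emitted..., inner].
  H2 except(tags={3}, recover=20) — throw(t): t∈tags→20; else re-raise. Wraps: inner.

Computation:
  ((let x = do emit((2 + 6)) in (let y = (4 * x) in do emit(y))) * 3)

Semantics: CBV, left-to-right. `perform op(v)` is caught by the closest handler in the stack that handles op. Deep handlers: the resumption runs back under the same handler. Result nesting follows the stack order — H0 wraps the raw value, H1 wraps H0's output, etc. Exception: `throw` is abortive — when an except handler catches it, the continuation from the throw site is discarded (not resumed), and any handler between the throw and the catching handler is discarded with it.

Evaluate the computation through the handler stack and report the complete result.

Answer: [8, 0, (0, ())]

Working:
emit(8) @ H1 ⇒ out+=8
emit(0) @ H1 ⇒ out+=0
H0 returns (0, ())
H1 returns [8, 0, (0, ())]
H2 returns [8, 0, (0, ())]
= [8, 0, (0, ())]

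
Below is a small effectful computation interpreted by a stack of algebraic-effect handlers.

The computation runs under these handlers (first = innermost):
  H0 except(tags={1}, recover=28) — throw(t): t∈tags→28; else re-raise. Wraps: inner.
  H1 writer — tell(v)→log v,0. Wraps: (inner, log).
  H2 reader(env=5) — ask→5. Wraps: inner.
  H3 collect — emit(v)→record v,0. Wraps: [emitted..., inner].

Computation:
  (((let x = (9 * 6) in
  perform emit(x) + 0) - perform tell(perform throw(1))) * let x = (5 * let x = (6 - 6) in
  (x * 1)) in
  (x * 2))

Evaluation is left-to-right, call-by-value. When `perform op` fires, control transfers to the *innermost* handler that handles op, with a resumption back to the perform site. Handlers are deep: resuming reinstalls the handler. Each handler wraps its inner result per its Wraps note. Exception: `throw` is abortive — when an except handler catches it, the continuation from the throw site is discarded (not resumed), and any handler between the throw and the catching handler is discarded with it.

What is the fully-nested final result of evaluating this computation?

Answer: [54, (28, ())]

Step-by-step:
emit(54) @ H3 ⇒ out+=54
throw(1) @ H0 caught ⇒ 28
H1 returns (28, ())
H2 returns (28, ())
H3 returns [54, (28, ())]
= [54, (28, ())]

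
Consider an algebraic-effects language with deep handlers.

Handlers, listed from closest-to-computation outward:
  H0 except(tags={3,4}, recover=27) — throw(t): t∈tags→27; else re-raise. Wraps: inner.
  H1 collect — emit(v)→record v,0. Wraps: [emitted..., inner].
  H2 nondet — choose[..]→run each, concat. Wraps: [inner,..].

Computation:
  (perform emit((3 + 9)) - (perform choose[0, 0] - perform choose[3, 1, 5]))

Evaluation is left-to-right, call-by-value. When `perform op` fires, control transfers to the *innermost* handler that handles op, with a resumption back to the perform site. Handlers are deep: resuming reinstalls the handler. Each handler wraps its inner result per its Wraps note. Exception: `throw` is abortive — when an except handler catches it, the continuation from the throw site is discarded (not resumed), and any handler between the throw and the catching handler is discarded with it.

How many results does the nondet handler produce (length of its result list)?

Working:
emit(12) @ H1 ⇒ out+=12
choose[0, 0] @ H2
  branch[0] choose=0:
    choose[3, 1, 5] @ H2
      branch[0] choose=3:
        H0 returns 3
        H1 returns [12, 3]
        H2 returns [[12, 3]]
      branch[1] choose=1:
        H0 returns 1
        H1 returns [12, 1]
        H2 returns [[12, 1]]
      branch[2] choose=5:
        H0 returns 5
        H1 returns [12, 5]
        H2 returns [[12, 5]]
  branch[1] choose=0:
    choose[3, 1, 5] @ H2
      branch[0] choose=3:
        H0 returns 3
        H1 returns [12, 3]
        H2 returns [[12, 3]]
      branch[1] choose=1:
        H0 returns 1
        H1 returns [12, 1]
        H2 returns [[12, 1]]
      branch[2] choose=5:
        H0 returns 5
        H1 returns [12, 5]
        H2 returns [[12, 5]]
= [[12, 3], [12, 1], [12, 5], [12, 3], [12, 1], [12, 5]]

Answer: 6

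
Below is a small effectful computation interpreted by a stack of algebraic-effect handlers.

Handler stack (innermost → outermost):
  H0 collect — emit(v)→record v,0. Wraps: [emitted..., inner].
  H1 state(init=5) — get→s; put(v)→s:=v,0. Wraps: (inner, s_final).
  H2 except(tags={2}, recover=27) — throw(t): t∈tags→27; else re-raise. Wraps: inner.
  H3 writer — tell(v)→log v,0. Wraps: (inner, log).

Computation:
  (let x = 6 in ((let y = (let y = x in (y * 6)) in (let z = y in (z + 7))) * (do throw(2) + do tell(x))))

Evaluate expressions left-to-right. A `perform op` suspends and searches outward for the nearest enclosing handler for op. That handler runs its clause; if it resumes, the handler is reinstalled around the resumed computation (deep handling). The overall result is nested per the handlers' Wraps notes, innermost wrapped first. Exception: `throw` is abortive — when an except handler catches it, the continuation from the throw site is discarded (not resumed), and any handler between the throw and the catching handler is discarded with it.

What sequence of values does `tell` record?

Evaluation trace:
throw(2) @ H2 caught ⇒ 27
H3 returns (27, ())
= (27, ())

Answer: ()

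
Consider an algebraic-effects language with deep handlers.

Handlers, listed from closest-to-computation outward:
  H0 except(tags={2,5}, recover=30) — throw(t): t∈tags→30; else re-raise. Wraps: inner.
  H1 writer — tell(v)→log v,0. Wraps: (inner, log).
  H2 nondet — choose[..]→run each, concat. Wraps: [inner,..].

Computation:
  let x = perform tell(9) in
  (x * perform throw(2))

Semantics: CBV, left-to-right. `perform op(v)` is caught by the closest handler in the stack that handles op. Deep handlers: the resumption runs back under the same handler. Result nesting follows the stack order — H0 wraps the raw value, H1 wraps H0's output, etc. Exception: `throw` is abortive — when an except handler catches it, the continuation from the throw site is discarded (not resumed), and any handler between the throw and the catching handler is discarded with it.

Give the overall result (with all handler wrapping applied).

Working:
tell(9) @ H1 ⇒ log+=9
throw(2) @ H0 caught ⇒ 30
H1 returns (30, (9))
H2 returns [(30, (9))]
= [(30, (9))]

Answer: [(30, (9))]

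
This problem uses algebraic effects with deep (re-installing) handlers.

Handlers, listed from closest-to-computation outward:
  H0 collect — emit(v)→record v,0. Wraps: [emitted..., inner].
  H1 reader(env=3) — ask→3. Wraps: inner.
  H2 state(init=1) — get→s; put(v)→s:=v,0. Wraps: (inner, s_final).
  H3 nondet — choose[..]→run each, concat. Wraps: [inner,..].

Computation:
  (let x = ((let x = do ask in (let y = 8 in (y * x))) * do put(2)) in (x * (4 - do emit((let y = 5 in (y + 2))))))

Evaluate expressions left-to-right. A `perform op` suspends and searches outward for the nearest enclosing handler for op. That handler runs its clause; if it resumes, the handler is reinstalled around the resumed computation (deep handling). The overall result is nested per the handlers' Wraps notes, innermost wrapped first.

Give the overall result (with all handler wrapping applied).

Step-by-step:
ask @ H1 ⇒ 3
put(2) @ H2 ⇒ s:=2
emit(7) @ H0 ⇒ out+=7
H0 returns [7, 0]
H1 returns [7, 0]
H2 returns ([7, 0], 2)
H3 returns [([7, 0], 2)]
= [([7, 0], 2)]

Answer: [([7, 0], 2)]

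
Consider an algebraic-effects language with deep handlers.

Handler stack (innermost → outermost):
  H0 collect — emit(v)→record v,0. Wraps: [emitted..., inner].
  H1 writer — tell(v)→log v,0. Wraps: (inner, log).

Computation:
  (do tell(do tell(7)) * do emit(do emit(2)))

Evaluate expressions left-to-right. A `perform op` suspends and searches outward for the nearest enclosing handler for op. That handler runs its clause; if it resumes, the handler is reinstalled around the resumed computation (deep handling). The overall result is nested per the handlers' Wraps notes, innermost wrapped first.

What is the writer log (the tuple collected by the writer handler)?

Answer: (7, 0)

Step-by-step:
tell(7) @ H1 ⇒ log+=7
tell(0) @ H1 ⇒ log+=0
emit(2) @ H0 ⇒ out+=2
emit(0) @ H0 ⇒ out+=0
H0 returns [2, 0, 0]
H1 returns ([2, 0, 0], (7, 0))
= ([2, 0, 0], (7, 0))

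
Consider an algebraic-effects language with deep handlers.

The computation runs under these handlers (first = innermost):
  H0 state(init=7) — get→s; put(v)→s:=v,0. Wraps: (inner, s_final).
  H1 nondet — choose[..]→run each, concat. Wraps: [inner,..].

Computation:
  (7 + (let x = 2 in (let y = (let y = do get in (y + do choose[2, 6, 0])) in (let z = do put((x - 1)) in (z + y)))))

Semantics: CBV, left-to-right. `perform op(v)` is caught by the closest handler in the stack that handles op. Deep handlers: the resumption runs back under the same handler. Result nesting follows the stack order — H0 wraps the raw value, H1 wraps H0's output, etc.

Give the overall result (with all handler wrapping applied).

Step-by-step:
get @ H0 ⇒ 7
choose[2, 6, 0] @ H1
  branch[0] choose=2:
    put(1) @ H0 ⇒ s:=1
    H0 returns (16, 1)
    H1 returns [(16, 1)]
  branch[1] choose=6:
    put(1) @ H0 ⇒ s:=1
    H0 returns (20, 1)
    H1 returns [(20, 1)]
  branch[2] choose=0:
    put(1) @ H0 ⇒ s:=1
    H0 returns (14, 1)
    H1 returns [(14, 1)]
= [(16, 1), (20, 1), (14, 1)]

Answer: [(16, 1), (20, 1), (14, 1)]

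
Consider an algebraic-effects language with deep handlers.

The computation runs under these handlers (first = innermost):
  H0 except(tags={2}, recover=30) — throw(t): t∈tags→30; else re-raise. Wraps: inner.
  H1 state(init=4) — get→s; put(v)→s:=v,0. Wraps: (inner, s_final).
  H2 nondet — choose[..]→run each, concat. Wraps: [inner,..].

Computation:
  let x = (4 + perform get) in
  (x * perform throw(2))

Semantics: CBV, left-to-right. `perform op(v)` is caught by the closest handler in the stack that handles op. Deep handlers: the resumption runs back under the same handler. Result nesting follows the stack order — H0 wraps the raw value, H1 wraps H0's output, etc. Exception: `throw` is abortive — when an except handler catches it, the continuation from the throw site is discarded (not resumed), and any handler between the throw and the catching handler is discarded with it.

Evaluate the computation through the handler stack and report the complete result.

Working:
get @ H1 ⇒ 4
throw(2) @ H0 caught ⇒ 30
H1 returns (30, 4)
H2 returns [(30, 4)]
= [(30, 4)]

Answer: [(30, 4)]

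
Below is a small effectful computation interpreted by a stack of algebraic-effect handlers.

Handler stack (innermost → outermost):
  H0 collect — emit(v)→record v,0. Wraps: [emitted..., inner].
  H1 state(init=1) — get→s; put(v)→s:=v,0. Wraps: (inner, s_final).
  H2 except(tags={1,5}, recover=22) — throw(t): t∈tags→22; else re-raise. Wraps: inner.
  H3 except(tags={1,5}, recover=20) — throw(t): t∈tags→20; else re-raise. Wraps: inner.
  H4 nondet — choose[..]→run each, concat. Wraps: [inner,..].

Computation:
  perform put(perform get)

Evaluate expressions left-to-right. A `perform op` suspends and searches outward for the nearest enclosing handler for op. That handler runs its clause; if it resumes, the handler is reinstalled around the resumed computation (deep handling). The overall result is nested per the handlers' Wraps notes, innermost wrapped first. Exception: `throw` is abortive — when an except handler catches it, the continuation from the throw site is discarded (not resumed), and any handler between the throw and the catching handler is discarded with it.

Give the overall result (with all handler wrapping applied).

Answer: [([0], 1)]

Step-by-step:
get @ H1 ⇒ 1
put(1) @ H1 ⇒ s:=1
H0 returns [0]
H1 returns ([0], 1)
H2 returns ([0], 1)
H3 returns ([0], 1)
H4 returns [([0], 1)]
= [([0], 1)]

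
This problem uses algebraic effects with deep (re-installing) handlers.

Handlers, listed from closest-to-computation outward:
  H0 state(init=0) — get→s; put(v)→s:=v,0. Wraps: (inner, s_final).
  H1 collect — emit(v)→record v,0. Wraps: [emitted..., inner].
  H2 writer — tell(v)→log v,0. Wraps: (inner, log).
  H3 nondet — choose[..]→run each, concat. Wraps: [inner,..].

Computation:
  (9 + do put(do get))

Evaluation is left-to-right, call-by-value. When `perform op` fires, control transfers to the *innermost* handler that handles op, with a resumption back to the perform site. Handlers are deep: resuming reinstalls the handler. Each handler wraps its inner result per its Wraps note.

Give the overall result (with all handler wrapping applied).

Evaluation trace:
get @ H0 ⇒ 0
put(0) @ H0 ⇒ s:=0
H0 returns (9, 0)
H1 returns [(9, 0)]
H2 returns ([(9, 0)], ())
H3 returns [([(9, 0)], ())]
= [([(9, 0)], ())]

Answer: [([(9, 0)], ())]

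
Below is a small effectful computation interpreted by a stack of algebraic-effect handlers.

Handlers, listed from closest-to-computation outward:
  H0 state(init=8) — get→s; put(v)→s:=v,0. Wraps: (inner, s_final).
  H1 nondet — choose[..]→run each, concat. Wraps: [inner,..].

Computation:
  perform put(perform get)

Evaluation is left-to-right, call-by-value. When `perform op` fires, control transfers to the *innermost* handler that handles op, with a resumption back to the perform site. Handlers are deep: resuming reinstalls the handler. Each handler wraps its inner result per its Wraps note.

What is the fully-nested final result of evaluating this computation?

Answer: [(0, 8)]

Step-by-step:
get @ H0 ⇒ 8
put(8) @ H0 ⇒ s:=8
H0 returns (0, 8)
H1 returns [(0, 8)]
= [(0, 8)]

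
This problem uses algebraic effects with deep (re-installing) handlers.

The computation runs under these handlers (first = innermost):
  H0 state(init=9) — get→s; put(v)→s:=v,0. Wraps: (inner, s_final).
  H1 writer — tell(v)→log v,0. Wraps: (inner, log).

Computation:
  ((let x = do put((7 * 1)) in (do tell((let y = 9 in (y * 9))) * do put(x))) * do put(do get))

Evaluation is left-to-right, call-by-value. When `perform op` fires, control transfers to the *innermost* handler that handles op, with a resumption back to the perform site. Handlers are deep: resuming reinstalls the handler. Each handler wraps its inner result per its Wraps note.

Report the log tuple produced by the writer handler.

Answer: (81)

Evaluation trace:
put(7) @ H0 ⇒ s:=7
tell(81) @ H1 ⇒ log+=81
put(0) @ H0 ⇒ s:=0
get @ H0 ⇒ 0
put(0) @ H0 ⇒ s:=0
H0 returns (0, 0)
H1 returns ((0, 0), (81))
= ((0, 0), (81))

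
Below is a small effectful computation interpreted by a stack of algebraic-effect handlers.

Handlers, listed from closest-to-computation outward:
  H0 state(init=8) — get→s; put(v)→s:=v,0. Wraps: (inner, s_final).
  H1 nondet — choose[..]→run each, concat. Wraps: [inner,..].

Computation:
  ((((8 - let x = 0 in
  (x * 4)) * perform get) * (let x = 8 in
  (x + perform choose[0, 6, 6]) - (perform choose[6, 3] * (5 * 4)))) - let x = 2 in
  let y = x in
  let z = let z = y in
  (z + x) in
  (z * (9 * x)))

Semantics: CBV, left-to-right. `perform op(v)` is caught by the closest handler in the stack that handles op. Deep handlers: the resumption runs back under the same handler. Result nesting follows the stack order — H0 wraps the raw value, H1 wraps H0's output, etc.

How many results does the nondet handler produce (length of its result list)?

Working:
get @ H0 ⇒ 8
choose[0, 6, 6] @ H1
  branch[0] choose=0:
    choose[6, 3] @ H1
      branch[0] choose=6:
        H0 returns (-7240, 8)
        H1 returns [(-7240, 8)]
      branch[1] choose=3:
        H0 returns (-3400, 8)
        H1 returns [(-3400, 8)]
  branch[1] choose=6:
    choose[6, 3] @ H1
      branch[0] choose=6:
        H0 returns (-6856, 8)
        H1 returns [(-6856, 8)]
      branch[1] choose=3:
        H0 returns (-3016, 8)
        H1 returns [(-3016, 8)]
  branch[2] choose=6:
    choose[6, 3] @ H1
      branch[0] choose=6:
        H0 returns (-6856, 8)
        H1 returns [(-6856, 8)]
      branch[1] choose=3:
        H0 returns (-3016, 8)
        H1 returns [(-3016, 8)]
= [(-7240, 8), (-3400, 8), (-6856, 8), (-3016, 8), (-6856, 8), (-3016, 8)]

Answer: 6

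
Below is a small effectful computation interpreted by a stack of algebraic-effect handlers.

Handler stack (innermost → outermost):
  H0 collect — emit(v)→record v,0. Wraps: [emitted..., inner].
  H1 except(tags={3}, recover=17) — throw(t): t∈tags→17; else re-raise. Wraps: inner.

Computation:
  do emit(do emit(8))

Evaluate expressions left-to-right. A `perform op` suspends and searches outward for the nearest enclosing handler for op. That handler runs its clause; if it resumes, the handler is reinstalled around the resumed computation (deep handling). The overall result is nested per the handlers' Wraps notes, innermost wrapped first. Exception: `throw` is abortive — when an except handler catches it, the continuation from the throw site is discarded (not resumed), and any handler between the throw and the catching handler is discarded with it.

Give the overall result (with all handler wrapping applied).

Step-by-step:
emit(8) @ H0 ⇒ out+=8
emit(0) @ H0 ⇒ out+=0
H0 returns [8, 0, 0]
H1 returns [8, 0, 0]
= [8, 0, 0]

Answer: [8, 0, 0]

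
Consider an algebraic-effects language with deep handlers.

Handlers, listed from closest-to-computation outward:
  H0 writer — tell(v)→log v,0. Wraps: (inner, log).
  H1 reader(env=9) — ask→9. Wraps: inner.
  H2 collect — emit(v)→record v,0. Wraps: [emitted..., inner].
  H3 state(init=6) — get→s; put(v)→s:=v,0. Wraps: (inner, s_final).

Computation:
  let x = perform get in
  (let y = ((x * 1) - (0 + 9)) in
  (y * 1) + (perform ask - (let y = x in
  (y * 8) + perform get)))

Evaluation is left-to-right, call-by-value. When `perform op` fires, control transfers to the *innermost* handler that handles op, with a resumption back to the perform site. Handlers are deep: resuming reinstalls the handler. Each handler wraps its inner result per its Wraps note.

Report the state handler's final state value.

Evaluation trace:
get @ H3 ⇒ 6
ask @ H1 ⇒ 9
get @ H3 ⇒ 6
H0 returns (-48, ())
H1 returns (-48, ())
H2 returns [(-48, ())]
H3 returns ([(-48, ())], 6)
= ([(-48, ())], 6)

Answer: 6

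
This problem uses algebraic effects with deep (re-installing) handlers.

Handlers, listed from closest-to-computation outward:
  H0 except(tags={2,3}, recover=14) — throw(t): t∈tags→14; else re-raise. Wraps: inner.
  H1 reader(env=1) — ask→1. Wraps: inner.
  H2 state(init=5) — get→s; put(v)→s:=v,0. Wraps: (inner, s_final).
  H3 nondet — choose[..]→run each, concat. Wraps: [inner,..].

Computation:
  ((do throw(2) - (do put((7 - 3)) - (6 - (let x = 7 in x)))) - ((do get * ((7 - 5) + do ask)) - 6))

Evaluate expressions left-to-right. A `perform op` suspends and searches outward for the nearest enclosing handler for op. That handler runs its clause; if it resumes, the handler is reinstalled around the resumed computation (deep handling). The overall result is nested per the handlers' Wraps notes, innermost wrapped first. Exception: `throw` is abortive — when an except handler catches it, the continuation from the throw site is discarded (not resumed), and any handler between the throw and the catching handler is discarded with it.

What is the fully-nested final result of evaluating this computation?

Step-by-step:
throw(2) @ H0 caught ⇒ 14
H1 returns 14
H2 returns (14, 5)
H3 returns [(14, 5)]
= [(14, 5)]

Answer: [(14, 5)]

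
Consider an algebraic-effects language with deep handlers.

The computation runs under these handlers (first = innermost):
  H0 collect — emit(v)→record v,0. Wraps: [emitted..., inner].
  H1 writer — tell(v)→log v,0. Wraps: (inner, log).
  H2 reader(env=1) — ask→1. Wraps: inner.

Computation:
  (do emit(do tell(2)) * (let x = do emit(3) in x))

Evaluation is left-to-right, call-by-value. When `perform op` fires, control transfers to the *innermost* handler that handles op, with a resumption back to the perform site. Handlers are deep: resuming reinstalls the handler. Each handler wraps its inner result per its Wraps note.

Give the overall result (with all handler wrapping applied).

Answer: ([0, 3, 0], (2))

Evaluation trace:
tell(2) @ H1 ⇒ log+=2
emit(0) @ H0 ⇒ out+=0
emit(3) @ H0 ⇒ out+=3
H0 returns [0, 3, 0]
H1 returns ([0, 3, 0], (2))
H2 returns ([0, 3, 0], (2))
= ([0, 3, 0], (2))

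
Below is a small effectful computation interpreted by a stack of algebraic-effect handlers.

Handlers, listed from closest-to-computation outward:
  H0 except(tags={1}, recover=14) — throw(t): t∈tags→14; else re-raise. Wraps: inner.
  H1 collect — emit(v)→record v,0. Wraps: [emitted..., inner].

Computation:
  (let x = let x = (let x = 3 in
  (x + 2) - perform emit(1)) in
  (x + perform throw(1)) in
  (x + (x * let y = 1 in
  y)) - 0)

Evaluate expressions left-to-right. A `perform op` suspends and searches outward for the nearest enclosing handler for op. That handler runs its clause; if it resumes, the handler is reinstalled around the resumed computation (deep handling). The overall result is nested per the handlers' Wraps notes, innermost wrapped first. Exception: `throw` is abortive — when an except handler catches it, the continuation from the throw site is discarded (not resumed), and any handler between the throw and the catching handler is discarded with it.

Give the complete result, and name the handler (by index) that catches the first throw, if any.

Answer: [1, 14] ; first throw caught by: H0

Evaluation trace:
emit(1) @ H1 ⇒ out+=1
throw(1) @ H0 caught ⇒ 14
H1 returns [1, 14]
= [1, 14]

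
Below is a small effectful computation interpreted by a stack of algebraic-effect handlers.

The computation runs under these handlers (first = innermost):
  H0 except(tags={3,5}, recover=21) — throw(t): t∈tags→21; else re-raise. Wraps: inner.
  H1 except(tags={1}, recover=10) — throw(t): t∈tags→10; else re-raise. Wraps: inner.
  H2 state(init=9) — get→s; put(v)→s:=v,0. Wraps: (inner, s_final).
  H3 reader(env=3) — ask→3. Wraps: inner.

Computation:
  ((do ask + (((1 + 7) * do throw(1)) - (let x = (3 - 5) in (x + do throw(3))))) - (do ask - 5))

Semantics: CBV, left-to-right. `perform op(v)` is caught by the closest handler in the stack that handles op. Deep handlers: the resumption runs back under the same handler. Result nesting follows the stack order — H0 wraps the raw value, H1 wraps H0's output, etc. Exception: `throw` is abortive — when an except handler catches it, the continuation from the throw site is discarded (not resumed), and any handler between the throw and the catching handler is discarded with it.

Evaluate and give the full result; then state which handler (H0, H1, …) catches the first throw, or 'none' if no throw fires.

Answer: (10, 9) ; first throw caught by: H1

Working:
ask @ H3 ⇒ 3
throw(1) @ H0 re-raised
throw(1) @ H1 caught ⇒ 10
H2 returns (10, 9)
H3 returns (10, 9)
= (10, 9)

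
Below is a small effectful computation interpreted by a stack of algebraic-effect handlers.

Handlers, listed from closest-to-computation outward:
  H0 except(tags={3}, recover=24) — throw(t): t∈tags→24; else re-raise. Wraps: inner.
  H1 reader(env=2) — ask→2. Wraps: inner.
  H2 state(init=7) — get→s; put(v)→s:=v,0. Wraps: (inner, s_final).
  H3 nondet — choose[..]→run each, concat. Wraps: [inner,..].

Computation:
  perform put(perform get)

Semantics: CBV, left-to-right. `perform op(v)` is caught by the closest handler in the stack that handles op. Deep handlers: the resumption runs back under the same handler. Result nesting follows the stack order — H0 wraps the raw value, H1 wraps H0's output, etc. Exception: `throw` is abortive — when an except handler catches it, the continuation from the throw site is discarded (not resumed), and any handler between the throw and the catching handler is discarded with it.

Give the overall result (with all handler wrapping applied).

Answer: [(0, 7)]

Step-by-step:
get @ H2 ⇒ 7
put(7) @ H2 ⇒ s:=7
H0 returns 0
H1 returns 0
H2 returns (0, 7)
H3 returns [(0, 7)]
= [(0, 7)]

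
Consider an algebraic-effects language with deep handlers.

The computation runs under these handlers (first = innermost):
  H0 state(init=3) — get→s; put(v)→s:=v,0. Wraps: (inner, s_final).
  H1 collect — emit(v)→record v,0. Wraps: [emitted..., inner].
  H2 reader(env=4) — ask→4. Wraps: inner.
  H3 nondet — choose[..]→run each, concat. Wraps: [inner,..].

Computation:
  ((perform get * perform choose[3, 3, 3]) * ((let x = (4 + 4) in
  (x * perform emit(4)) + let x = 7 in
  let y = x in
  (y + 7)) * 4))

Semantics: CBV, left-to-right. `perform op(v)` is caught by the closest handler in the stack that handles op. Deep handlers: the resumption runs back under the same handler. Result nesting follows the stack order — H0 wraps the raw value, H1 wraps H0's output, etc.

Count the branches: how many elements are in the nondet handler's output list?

Working:
get @ H0 ⇒ 3
choose[3, 3, 3] @ H3
  branch[0] choose=3:
    emit(4) @ H1 ⇒ out+=4
    H0 returns (504, 3)
    H1 returns [4, (504, 3)]
    H2 returns [4, (504, 3)]
    H3 returns [[4, (504, 3)]]
  branch[1] choose=3:
    emit(4) @ H1 ⇒ out+=4
    H0 returns (504, 3)
    H1 returns [4, (504, 3)]
    H2 returns [4, (504, 3)]
    H3 returns [[4, (504, 3)]]
  branch[2] choose=3:
    emit(4) @ H1 ⇒ out+=4
    H0 returns (504, 3)
    H1 returns [4, (504, 3)]
    H2 returns [4, (504, 3)]
    H3 returns [[4, (504, 3)]]
= [[4, (504, 3)], [4, (504, 3)], [4, (504, 3)]]

Answer: 3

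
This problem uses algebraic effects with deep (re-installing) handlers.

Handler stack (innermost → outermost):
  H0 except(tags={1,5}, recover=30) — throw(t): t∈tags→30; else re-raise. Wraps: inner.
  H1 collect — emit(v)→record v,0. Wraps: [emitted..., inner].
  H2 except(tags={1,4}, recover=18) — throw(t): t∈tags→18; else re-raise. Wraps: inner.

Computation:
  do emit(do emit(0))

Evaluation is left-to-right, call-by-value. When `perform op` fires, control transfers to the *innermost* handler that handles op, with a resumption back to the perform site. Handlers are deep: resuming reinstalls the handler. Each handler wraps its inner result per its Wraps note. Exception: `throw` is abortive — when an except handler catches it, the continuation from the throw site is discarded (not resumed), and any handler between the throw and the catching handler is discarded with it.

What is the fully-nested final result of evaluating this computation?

Answer: [0, 0, 0]

Working:
emit(0) @ H1 ⇒ out+=0
emit(0) @ H1 ⇒ out+=0
H0 returns 0
H1 returns [0, 0, 0]
H2 returns [0, 0, 0]
= [0, 0, 0]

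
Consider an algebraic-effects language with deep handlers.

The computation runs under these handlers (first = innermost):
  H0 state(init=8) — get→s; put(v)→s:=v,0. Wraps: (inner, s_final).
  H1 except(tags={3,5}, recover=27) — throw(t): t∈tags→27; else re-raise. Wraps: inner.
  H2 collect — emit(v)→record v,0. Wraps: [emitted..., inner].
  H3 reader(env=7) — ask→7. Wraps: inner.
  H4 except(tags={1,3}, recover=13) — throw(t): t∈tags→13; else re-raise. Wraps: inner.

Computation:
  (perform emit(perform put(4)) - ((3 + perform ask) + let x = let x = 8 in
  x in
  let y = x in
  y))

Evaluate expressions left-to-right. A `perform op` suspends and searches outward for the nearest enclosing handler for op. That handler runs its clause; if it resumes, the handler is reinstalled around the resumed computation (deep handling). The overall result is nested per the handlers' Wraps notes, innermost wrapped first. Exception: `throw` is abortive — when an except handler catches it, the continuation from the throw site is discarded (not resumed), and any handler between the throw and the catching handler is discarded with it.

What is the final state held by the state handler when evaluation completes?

Evaluation trace:
put(4) @ H0 ⇒ s:=4
emit(0) @ H2 ⇒ out+=0
ask @ H3 ⇒ 7
H0 returns (-18, 4)
H1 returns (-18, 4)
H2 returns [0, (-18, 4)]
H3 returns [0, (-18, 4)]
H4 returns [0, (-18, 4)]
= [0, (-18, 4)]

Answer: 4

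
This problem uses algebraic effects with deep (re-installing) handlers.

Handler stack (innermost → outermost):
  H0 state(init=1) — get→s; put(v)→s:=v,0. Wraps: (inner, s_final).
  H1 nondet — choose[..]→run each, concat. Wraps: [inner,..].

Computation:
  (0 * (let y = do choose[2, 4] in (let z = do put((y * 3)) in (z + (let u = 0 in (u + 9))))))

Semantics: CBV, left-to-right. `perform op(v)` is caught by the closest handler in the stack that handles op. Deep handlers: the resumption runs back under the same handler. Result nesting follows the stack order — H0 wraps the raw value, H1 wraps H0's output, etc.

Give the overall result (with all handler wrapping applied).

Step-by-step:
choose[2, 4] @ H1
  branch[0] choose=2:
    put(6) @ H0 ⇒ s:=6
    H0 returns (0, 6)
    H1 returns [(0, 6)]
  branch[1] choose=4:
    put(12) @ H0 ⇒ s:=12
    H0 returns (0, 12)
    H1 returns [(0, 12)]
= [(0, 6), (0, 12)]

Answer: [(0, 6), (0, 12)]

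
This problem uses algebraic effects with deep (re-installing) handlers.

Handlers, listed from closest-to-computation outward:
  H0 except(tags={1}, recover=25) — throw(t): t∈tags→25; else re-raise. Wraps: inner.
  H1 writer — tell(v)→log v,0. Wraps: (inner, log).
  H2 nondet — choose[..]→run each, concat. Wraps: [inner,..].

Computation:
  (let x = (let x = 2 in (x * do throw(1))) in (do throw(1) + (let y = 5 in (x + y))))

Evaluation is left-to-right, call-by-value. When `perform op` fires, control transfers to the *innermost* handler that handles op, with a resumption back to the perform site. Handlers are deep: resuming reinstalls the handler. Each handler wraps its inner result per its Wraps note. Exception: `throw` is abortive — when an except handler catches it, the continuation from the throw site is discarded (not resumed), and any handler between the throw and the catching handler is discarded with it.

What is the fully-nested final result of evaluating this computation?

Working:
throw(1) @ H0 caught ⇒ 25
H1 returns (25, ())
H2 returns [(25, ())]
= [(25, ())]

Answer: [(25, ())]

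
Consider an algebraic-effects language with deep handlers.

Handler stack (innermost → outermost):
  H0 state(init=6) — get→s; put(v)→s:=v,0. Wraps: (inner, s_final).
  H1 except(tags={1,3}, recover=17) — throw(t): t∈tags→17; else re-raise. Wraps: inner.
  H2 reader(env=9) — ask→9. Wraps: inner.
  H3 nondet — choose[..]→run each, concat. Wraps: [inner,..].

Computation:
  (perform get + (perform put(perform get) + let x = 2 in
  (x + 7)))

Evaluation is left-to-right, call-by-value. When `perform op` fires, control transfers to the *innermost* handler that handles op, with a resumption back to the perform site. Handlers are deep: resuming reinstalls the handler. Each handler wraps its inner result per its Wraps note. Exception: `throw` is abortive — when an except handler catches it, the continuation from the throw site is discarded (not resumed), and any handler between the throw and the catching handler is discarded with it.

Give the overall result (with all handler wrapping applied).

Working:
get @ H0 ⇒ 6
get @ H0 ⇒ 6
put(6) @ H0 ⇒ s:=6
H0 returns (15, 6)
H1 returns (15, 6)
H2 returns (15, 6)
H3 returns [(15, 6)]
= [(15, 6)]

Answer: [(15, 6)]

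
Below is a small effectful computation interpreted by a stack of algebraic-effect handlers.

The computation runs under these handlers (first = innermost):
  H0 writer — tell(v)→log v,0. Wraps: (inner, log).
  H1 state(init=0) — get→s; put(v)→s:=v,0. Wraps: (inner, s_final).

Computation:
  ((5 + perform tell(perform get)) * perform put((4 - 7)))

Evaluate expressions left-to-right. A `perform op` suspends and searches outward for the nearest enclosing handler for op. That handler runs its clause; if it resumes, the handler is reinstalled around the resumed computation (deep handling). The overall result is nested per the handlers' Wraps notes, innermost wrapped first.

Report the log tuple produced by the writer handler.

Answer: (0)

Step-by-step:
get @ H1 ⇒ 0
tell(0) @ H0 ⇒ log+=0
put(-3) @ H1 ⇒ s:=-3
H0 returns (0, (0))
H1 returns ((0, (0)), -3)
= ((0, (0)), -3)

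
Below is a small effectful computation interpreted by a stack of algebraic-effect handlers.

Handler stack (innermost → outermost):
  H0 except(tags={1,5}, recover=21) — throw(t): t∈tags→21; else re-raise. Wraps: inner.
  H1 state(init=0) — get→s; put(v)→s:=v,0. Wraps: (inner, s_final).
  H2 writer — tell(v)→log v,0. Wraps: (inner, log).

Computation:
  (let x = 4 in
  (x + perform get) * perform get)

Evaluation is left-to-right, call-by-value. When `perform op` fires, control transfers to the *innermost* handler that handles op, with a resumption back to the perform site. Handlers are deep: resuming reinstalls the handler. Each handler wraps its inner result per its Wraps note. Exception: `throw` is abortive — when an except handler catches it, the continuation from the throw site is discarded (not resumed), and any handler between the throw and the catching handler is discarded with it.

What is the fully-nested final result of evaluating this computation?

Answer: ((0, 0), ())

Working:
get @ H1 ⇒ 0
get @ H1 ⇒ 0
H0 returns 0
H1 returns (0, 0)
H2 returns ((0, 0), ())
= ((0, 0), ())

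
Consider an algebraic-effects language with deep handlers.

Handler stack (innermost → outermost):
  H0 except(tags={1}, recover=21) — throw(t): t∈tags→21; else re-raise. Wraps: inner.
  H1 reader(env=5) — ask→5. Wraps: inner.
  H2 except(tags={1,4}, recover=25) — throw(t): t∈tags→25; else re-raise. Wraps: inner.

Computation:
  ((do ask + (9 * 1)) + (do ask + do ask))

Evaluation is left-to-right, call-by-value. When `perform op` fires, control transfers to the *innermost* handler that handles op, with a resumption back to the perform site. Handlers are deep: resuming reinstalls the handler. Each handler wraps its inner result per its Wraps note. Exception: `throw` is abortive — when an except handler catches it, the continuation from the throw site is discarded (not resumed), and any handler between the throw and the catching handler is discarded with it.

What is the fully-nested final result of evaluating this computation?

Answer: 24

Step-by-step:
ask @ H1 ⇒ 5
ask @ H1 ⇒ 5
ask @ H1 ⇒ 5
H0 returns 24
H1 returns 24
H2 returns 24
= 24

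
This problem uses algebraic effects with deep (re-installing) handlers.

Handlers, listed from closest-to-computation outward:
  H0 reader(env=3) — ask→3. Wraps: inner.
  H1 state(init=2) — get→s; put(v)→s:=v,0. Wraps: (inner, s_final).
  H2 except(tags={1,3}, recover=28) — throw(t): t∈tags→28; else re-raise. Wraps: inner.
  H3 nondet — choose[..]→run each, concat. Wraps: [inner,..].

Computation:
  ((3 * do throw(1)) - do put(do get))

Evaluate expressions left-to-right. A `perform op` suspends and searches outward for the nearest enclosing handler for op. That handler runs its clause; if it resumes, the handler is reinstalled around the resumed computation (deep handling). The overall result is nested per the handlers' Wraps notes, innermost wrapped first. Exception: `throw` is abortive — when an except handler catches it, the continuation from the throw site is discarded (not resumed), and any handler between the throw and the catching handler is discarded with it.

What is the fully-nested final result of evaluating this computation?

Answer: [28]

Evaluation trace:
throw(1) @ H2 caught ⇒ 28
H3 returns [28]
= [28]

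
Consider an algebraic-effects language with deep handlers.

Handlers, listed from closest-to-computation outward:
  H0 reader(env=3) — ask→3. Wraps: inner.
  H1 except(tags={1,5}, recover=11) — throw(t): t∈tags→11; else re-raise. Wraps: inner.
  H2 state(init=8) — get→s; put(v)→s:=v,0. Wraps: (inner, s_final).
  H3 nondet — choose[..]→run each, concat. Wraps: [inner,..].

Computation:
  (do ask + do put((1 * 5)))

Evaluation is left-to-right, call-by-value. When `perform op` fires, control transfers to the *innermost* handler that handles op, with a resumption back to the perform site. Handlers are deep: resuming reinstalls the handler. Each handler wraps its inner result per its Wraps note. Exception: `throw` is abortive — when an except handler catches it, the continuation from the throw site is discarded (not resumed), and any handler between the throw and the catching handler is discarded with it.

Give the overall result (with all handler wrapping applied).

Answer: [(3, 5)]

Working:
ask @ H0 ⇒ 3
put(5) @ H2 ⇒ s:=5
H0 returns 3
H1 returns 3
H2 returns (3, 5)
H3 returns [(3, 5)]
= [(3, 5)]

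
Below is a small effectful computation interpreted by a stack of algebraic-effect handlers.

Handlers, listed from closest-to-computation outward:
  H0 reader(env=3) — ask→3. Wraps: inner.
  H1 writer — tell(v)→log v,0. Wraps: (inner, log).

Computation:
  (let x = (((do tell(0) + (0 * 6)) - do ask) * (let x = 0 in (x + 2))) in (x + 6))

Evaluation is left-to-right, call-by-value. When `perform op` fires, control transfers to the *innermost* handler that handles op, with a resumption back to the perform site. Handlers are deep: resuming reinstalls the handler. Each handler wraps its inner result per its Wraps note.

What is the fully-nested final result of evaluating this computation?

Answer: (0, (0))

Step-by-step:
tell(0) @ H1 ⇒ log+=0
ask @ H0 ⇒ 3
H0 returns 0
H1 returns (0, (0))
= (0, (0))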